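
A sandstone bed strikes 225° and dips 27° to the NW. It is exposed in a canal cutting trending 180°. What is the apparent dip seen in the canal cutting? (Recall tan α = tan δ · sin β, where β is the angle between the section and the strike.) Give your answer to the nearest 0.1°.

19.8°

Angle between strike (225°) and section (180°): β = 45°.
tan α = tan 27° × sin 45° = 0.5095 × 0.7071 = 0.3603
apparent dip = arctan 0.3603 = 19.81°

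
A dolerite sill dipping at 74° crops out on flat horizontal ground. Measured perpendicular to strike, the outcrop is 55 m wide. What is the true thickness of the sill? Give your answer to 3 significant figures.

True thickness t = w · sin(dip) = 55 × sin 74°
t = 55 × 0.9613 = 52.869 m

52.9 m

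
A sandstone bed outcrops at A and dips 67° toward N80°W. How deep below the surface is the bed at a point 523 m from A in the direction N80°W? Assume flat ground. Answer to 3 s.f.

1230 m

The hole is directly down-dip from the outcrop, so the down-dip offset is 523 m.
Depth = down-dip offset × tan(dip) = 523.00 × tan 67° = 523.00 × 2.3559
Depth = 1232.11 m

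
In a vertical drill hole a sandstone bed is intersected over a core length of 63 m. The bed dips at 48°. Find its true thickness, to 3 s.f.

42.2 m

True thickness t = h · cos(dip) = 63 × cos 48°
t = 63 × 0.6691 = 42.155 m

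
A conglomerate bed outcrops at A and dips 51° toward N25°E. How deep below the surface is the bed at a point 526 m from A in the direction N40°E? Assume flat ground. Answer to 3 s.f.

627 m

The hole lies 15° from the dip direction, so the down-dip offset is 526 × cos 15° = 508.08 m.
Depth = down-dip offset × tan(dip) = 508.08 × tan 51° = 508.08 × 1.2349
Depth = 627.42 m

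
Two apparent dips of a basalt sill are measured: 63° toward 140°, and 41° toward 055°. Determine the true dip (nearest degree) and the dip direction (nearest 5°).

Represent each trace as a vector plunging at its apparent dip toward its trend (east-north-up frame): v₁ = (0.292, -0.348, -0.891), v₂ = (0.618, 0.433, -0.656).
Cross product v₁ × v₂ gives the pole to the plane: n ∝ (0.614, -0.359, 0.341).
tan δ = √(n_x²+n_y²)/n_z = 0.711/0.341, so δ = 64.4°.
The horizontal component of n points toward azimuth atan2(n_x, n_y) = 120°, the dip direction.

true dip 64°, dip direction 120°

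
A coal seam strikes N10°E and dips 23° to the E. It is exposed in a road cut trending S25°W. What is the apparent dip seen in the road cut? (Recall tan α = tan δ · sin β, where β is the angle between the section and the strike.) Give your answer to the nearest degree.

Angle between strike (N10°E) and section (S25°W): β = 15°.
tan(apparent dip) = tan 23° · sin 15° = 0.1099
α = arctan(0.1099) = 6.27°

6°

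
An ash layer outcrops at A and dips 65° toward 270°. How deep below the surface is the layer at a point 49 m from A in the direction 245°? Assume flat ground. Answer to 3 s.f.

The hole lies 25° from the dip direction, so the down-dip offset is 49 × cos 25° = 44.41 m.
Depth = down-dip offset × tan(dip) = 44.41 × tan 65° = 44.41 × 2.1445
Depth = 95.24 m

95.2 m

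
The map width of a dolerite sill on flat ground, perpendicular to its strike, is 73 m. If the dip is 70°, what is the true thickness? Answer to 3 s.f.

68.6 m

True thickness t = w · sin(dip) = 73 × sin 70°
t = 73 × 0.9397 = 68.598 m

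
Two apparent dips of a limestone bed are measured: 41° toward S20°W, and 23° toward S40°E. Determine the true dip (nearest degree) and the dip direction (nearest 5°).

Represent each trace as a vector plunging at its apparent dip toward its trend (east-north-up frame): v₁ = (-0.258, -0.709, -0.656), v₂ = (0.592, -0.705, -0.391).
n = v₁ × v₂ = (-0.186, -0.489, 0.602) (taken with n_z > 0).
tan δ = √(n_x²+n_y²)/n_z = 0.523/0.602, so δ = 41.0°.
Dip direction = azimuth of (n_x, n_y) = atan2(-0.186, -0.489) = 201°.

true dip 41°, dip direction 200°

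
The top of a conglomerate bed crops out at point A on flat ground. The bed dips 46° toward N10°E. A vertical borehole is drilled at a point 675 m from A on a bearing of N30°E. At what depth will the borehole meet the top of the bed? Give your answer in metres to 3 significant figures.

The hole lies 20° from the dip direction, so the down-dip offset is 675 × cos 20° = 634.29 m.
Depth = down-dip offset × tan(dip) = 634.29 × tan 46° = 634.29 × 1.0355
Depth = 656.83 m

657 m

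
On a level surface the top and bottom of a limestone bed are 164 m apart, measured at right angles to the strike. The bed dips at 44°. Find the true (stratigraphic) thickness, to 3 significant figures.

True thickness t = w · sin(dip) = 164 × sin 44°
t = 164 × 0.6947 = 113.924 m

114 m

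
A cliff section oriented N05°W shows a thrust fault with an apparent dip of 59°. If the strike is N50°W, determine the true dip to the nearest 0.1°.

67.0°

β = acute angle between strike N50°W and section N05°W = 45°.
tan δ = tan α / sin β = tan 59° / sin 45° = 1.6643 / 0.7071 = 2.3536
δ = arctan(2.3536) = 66.98°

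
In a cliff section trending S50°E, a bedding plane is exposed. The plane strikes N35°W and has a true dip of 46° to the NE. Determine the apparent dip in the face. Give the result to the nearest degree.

15°

Angle between strike (N35°W) and section (S50°E): β = 15°.
tan(apparent dip) = tan 46° · sin 15° = 0.2680
apparent dip = arctan 0.2680 = 15.00°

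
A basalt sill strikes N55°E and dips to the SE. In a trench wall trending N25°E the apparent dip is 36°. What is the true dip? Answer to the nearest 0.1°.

The section is 30° from the strike.
tan(true dip) = tan 36° / sin 30° = 1.4531
true dip = arctan 1.4531 = 55.46°

55.5°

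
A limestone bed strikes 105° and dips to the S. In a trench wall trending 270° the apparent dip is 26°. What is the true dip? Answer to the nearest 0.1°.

62.0°

β = acute angle between strike 105° and section 270° = 15°.
tan(true dip) = tan 26° / sin 15° = 1.8845
true dip = arctan 1.8845 = 62.05°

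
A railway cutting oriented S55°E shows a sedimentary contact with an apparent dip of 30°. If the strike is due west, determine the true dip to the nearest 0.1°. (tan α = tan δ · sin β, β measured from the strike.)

45.2°

The section is 35° from the strike.
tan δ = tan α / sin β = tan 30° / sin 35° = 0.5774 / 0.5736 = 1.0066
δ = arctan(1.0066) = 45.19°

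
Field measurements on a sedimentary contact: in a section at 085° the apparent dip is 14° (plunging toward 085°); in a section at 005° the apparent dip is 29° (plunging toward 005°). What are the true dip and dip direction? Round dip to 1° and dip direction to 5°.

The two traces are lines in the plane: v₁ = (sin 85°·cos 14°, cos 85°·cos 14°, −sin 14°), v₂ = (sin 5°·cos 29°, cos 5°·cos 29°, −sin 29°).
The plane normal is n = v₁ × v₂ ∝ (0.170, 0.450, 0.836).
True dip = arccos(n_z / |n|) = arccos(0.8666) = 29.9°.
Dip direction = azimuth of (n_x, n_y) = atan2(0.170, 0.450) = 21°.

true dip 30°, dip direction 020°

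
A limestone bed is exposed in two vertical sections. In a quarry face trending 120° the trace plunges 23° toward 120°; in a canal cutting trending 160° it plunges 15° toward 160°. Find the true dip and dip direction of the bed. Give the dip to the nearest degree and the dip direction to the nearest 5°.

true dip 23°, dip direction 110°

Represent each trace as a vector plunging at its apparent dip toward its trend (east-north-up frame): v₁ = (0.797, -0.460, -0.391), v₂ = (0.330, -0.908, -0.259).
The plane normal is n = v₁ × v₂ ∝ (0.236, -0.077, 0.572).
Dip δ = arctan(|n_h|/n_z) = arctan(0.248/0.572) = 23.4°.
The horizontal component of n points toward azimuth atan2(n_x, n_y) = 108°, the dip direction.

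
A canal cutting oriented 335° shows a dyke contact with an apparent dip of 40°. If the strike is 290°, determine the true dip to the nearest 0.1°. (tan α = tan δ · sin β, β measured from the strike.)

49.9°

β = acute angle between strike 290° and section 335° = 45°.
tan δ = tan α / sin β = tan 40° / sin 45° = 0.8391 / 0.7071 = 1.1867
true dip = arctan 1.1867 = 49.88°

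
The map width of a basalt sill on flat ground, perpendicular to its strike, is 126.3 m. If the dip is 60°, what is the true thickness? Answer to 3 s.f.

True thickness t = w · sin(dip) = 126.3 × sin 60°
t = 126.3 × 0.8660 = 109.379 m

109 m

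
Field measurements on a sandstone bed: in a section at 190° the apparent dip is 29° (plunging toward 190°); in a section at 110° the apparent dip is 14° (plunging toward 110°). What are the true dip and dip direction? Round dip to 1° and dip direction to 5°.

Represent each trace as a vector plunging at its apparent dip toward its trend (east-north-up frame): v₁ = (-0.152, -0.861, -0.485), v₂ = (0.912, -0.332, -0.242).
The plane normal is n = v₁ × v₂ ∝ (0.047, -0.479, 0.836).
Dip δ = arctan(|n_h|/n_z) = arctan(0.481/0.836) = 29.9°.
Dip direction = azimuth of (n_x, n_y) = atan2(0.047, -0.479) = 174°.

true dip 30°, dip direction 175°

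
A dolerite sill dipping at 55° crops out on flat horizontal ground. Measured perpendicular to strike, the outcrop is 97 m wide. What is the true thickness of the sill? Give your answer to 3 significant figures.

True thickness t = w · sin(dip) = 97 × sin 55°
t = 97 × 0.8192 = 79.458 m

79.5 m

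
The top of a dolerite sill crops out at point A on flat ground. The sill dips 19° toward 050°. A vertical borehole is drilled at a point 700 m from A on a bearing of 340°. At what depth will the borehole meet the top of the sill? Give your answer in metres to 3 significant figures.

82.4 m

The hole lies 70° from the dip direction, so the down-dip offset is 700 × cos 70° = 239.41 m.
Depth = down-dip offset × tan(dip) = 239.41 × tan 19° = 239.41 × 0.3443
Depth = 82.44 m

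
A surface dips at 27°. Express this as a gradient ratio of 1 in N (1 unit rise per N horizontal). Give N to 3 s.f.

1 in 1.96

1 : N means tan θ = 1/N, so N = 1/tan 27° = 1/0.5095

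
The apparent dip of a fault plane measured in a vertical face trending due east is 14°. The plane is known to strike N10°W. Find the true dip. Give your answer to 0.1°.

β = acute angle between strike N10°W and section due east = 80°.
tan(true dip) = tan 14° / sin 80° = 0.2532
δ = arctan(0.2532) = 14.21°

14.2°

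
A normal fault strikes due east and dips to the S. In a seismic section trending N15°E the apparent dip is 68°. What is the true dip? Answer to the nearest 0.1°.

β = acute angle between strike due east and section N15°E = 75°.
tan(true dip) = tan 68° / sin 75° = 2.5624
true dip = arctan 2.5624 = 68.68°

68.7°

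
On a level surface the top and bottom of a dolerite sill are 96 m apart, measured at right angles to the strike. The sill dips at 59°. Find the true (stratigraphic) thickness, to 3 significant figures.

True thickness t = w · sin(dip) = 96 × sin 59°
t = 96 × 0.8572 = 82.288 m

82.3 m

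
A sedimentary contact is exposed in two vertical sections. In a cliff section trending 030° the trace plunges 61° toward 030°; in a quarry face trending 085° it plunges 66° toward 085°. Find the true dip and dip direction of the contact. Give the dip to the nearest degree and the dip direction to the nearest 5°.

Represent each trace as a vector plunging at its apparent dip toward its trend (east-north-up frame): v₁ = (0.242, 0.420, -0.875), v₂ = (0.405, 0.035, -0.914).
Cross product v₁ × v₂ gives the pole to the plane: n ∝ (0.353, 0.133, 0.162).
True dip = arccos(n_z / |n|) = arccos(0.3940) = 66.8°.
Dip direction = atan2(0.353, 0.133) = 69° (azimuth of n's horizontal projection).

true dip 67°, dip direction 070°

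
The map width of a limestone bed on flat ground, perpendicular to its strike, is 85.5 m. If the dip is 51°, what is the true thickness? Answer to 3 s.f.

66.4 m

True thickness t = w · sin(dip) = 85.5 × sin 51°
t = 85.5 × 0.7771 = 66.446 m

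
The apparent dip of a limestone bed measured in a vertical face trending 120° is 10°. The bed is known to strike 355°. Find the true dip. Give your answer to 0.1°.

12.1°

The section is 55° from the strike.
tan δ = tan α / sin β = tan 10° / sin 55° = 0.1763 / 0.8192 = 0.2153
δ = arctan(0.2153) = 12.15°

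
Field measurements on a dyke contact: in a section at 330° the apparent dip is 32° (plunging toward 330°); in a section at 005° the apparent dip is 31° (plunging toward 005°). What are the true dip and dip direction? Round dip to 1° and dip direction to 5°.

true dip 33°, dip direction 345°

Represent each trace as a vector plunging at its apparent dip toward its trend (east-north-up frame): v₁ = (-0.424, 0.734, -0.530), v₂ = (0.075, 0.854, -0.515).
The plane normal is n = v₁ × v₂ ∝ (-0.074, 0.258, 0.417).
tan δ = √(n_x²+n_y²)/n_z = 0.268/0.417, so δ = 32.8°.
Dip direction = atan2(-0.074, 0.258) = 344° (azimuth of n's horizontal projection).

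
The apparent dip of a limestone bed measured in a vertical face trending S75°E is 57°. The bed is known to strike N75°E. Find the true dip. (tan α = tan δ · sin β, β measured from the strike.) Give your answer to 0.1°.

72.0°

β = acute angle between strike N75°E and section S75°E = 30°.
tan δ = tan α / sin β = tan 57° / sin 30° = 1.5399 / 0.5000 = 3.0797
true dip = arctan 3.0797 = 72.01°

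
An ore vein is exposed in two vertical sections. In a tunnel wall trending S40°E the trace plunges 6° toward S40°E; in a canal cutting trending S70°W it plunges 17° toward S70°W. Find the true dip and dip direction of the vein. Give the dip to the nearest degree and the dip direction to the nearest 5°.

true dip 21°, dip direction 215°

Each apparent-dip line lies in the plane. As unit vectors (x east, y north, z up), v₁ plunges 6°→S40°E and v₂ plunges 17°→S70°W.
The plane normal is n = v₁ × v₂ ∝ (-0.189, -0.281, 0.894).
tan δ = √(n_x²+n_y²)/n_z = 0.338/0.894, so δ = 20.7°.
Dip direction = azimuth of (n_x, n_y) = atan2(-0.189, -0.281) = 214°.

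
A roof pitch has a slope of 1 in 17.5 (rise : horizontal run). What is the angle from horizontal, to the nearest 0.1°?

3.3°

tan θ = 1/17.5 = 0.0571
θ = arctan(0.0571) = 3.27°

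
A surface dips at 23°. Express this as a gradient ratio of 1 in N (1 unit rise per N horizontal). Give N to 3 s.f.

1 : N means tan θ = 1/N, so N = 1/tan 23° = 1/0.4245

1 in 2.36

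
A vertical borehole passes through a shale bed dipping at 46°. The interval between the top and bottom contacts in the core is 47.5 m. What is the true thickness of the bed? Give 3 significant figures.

33.0 m

True thickness t = h · cos(dip) = 47.5 × cos 46°
t = 47.5 × 0.6947 = 32.996 m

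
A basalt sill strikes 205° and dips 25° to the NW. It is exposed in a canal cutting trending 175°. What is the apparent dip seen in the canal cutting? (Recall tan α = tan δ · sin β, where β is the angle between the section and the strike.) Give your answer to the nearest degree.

Angle between strike (205°) and section (175°): β = 30°.
tan α = tan 25° × sin 30° = 0.4663 × 0.5000 = 0.2332
apparent dip = arctan 0.2332 = 13.12°

13°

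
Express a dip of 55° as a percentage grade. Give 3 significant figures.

143%

grade % = 100 × tan 55° = 100 × 1.4281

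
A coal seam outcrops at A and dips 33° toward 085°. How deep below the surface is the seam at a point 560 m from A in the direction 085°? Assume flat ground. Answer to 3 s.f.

364 m

The hole is directly down-dip from the outcrop, so the down-dip offset is 560 m.
Depth = down-dip offset × tan(dip) = 560.00 × tan 33° = 560.00 × 0.6494
Depth = 363.67 m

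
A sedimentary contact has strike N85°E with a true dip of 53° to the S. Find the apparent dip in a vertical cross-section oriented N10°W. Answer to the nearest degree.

The section lies 85° from the strike.
tan α = tan 53° × sin 85° = 1.3270 × 0.9962 = 1.3220
α = arctan(1.3220) = 52.89°

53°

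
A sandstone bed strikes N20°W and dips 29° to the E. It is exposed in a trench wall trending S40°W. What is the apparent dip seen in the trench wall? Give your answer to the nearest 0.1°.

The strike is N20°W and the section trends S40°W; the acute angle between them is β = 60°.
tan α = tan 29° × sin 60° = 0.5543 × 0.8660 = 0.4800
apparent dip = arctan 0.4800 = 25.64°

25.6°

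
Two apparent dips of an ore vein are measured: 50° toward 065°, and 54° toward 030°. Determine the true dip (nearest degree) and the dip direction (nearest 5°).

true dip 54°, dip direction 035°

Represent each trace as a vector plunging at its apparent dip toward its trend (east-north-up frame): v₁ = (0.583, 0.272, -0.766), v₂ = (0.294, 0.509, -0.809).
The plane normal is n = v₁ × v₂ ∝ (0.170, 0.246, 0.217).
Dip δ = arctan(|n_h|/n_z) = arctan(0.299/0.217) = 54.1°.
Dip direction = azimuth of (n_x, n_y) = atan2(0.170, 0.246) = 35°.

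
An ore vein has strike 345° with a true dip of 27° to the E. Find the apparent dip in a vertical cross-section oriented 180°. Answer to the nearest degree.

The strike is 345° and the section trends 180°; the acute angle between them is β = 15°.
tan(apparent dip) = tan 27° · sin 15° = 0.1319
apparent dip = arctan 0.1319 = 7.51°

8°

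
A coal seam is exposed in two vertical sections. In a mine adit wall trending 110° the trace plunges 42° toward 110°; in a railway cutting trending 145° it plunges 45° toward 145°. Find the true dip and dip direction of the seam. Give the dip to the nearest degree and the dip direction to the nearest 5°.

Each apparent-dip line lies in the plane. As unit vectors (x east, y north, z up), v₁ plunges 42°→110° and v₂ plunges 45°→145°.
n = v₁ × v₂ = (0.208, -0.222, 0.301) (taken with n_z > 0).
tan δ = √(n_x²+n_y²)/n_z = 0.304/0.301, so δ = 45.3°.
The horizontal component of n points toward azimuth atan2(n_x, n_y) = 137°, the dip direction.

true dip 45°, dip direction 135°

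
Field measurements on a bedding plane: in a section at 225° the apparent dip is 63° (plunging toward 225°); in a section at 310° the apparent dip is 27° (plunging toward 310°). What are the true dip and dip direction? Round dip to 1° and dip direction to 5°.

Represent each trace as a vector plunging at its apparent dip toward its trend (east-north-up frame): v₁ = (-0.321, -0.321, -0.891), v₂ = (-0.683, 0.573, -0.454).
The plane normal is n = v₁ × v₂ ∝ (-0.656, -0.462, 0.403).
True dip = arccos(n_z / |n|) = arccos(0.4487) = 63.3°.
The horizontal component of n points toward azimuth atan2(n_x, n_y) = 235°, the dip direction.

true dip 63°, dip direction 235°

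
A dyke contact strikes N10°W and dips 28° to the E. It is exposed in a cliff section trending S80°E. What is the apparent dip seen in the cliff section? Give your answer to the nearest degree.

27°

The strike is N10°W and the section trends S80°E; the acute angle between them is β = 70°.
tan(apparent dip) = tan 28° · sin 70° = 0.4996
apparent dip = arctan 0.4996 = 26.55°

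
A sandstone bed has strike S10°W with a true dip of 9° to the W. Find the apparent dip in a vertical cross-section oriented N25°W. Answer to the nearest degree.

5°

Angle between strike (S10°W) and section (N25°W): β = 35°.
tan(apparent dip) = tan 9° · sin 35° = 0.0908
apparent dip = arctan 0.0908 = 5.19°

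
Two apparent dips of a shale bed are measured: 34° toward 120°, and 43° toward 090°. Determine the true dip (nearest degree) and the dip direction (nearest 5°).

Each apparent-dip line lies in the plane. As unit vectors (x east, y north, z up), v₁ plunges 34°→120° and v₂ plunges 43°→090°.
The plane normal is n = v₁ × v₂ ∝ (0.283, 0.081, 0.303).
Dip δ = arctan(|n_h|/n_z) = arctan(0.294/0.303) = 44.1°.
Dip direction = azimuth of (n_x, n_y) = atan2(0.283, 0.081) = 74°.

true dip 44°, dip direction 075°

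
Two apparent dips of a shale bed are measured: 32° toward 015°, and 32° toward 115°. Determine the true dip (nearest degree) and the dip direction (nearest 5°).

true dip 44°, dip direction 065°

Represent each trace as a vector plunging at its apparent dip toward its trend (east-north-up frame): v₁ = (0.219, 0.819, -0.530), v₂ = (0.769, -0.358, -0.530).
Cross product v₁ × v₂ gives the pole to the plane: n ∝ (0.624, 0.291, 0.708).
Dip δ = arctan(|n_h|/n_z) = arctan(0.689/0.708) = 44.2°.
The horizontal component of n points toward azimuth atan2(n_x, n_y) = 65°, the dip direction.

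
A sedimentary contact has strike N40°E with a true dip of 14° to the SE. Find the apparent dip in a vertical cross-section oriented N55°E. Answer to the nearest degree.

4°

The strike is N40°E and the section trends N55°E; the acute angle between them is β = 15°.
tan α = tan 14° × sin 15° = 0.2493 × 0.2588 = 0.0645
α = arctan(0.0645) = 3.69°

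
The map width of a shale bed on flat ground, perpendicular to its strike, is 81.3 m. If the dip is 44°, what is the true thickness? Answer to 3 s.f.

56.5 m

True thickness t = w · sin(dip) = 81.3 × sin 44°
t = 81.3 × 0.6947 = 56.476 m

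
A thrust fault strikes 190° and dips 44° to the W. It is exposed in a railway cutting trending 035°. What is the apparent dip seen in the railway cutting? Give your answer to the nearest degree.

22°

The section lies 25° from the strike.
tan(apparent dip) = tan 44° · sin 25° = 0.4081
apparent dip = arctan 0.4081 = 22.20°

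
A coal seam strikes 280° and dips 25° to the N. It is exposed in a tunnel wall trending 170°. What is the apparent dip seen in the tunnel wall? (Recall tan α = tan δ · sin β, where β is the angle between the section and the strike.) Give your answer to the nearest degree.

The section lies 70° from the strike.
tan α = tan 25° × sin 70° = 0.4663 × 0.9397 = 0.4382
apparent dip = arctan 0.4382 = 23.66°

24°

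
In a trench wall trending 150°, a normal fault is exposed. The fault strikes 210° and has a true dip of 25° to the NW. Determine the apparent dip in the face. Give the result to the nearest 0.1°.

The section lies 60° from the strike.
tan(apparent dip) = tan 25° · sin 60° = 0.4038
α = arctan(0.4038) = 21.99°

22.0°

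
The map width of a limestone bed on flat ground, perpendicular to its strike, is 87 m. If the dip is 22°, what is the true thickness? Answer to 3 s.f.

True thickness t = w · sin(dip) = 87 × sin 22°
t = 87 × 0.3746 = 32.591 m

32.6 m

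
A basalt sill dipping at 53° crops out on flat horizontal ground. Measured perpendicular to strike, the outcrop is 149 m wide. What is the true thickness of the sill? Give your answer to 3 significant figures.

119 m

True thickness t = w · sin(dip) = 149 × sin 53°
t = 149 × 0.7986 = 118.997 m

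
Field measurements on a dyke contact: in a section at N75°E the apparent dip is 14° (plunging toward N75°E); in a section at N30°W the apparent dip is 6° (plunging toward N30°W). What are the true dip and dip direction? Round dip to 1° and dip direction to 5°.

Represent each trace as a vector plunging at its apparent dip toward its trend (east-north-up frame): v₁ = (0.937, 0.251, -0.242), v₂ = (-0.497, 0.861, -0.105).
Cross product v₁ × v₂ gives the pole to the plane: n ∝ (0.182, 0.218, 0.932).
Dip δ = arctan(|n_h|/n_z) = arctan(0.284/0.932) = 17.0°.
Dip direction = azimuth of (n_x, n_y) = atan2(0.182, 0.218) = 40°.

true dip 17°, dip direction 040°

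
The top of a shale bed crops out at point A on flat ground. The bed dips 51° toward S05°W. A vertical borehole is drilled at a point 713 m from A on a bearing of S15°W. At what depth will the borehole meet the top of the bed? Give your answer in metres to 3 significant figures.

867 m

The hole lies 10° from the dip direction, so the down-dip offset is 713 × cos 10° = 702.17 m.
Depth = down-dip offset × tan(dip) = 702.17 × tan 51° = 702.17 × 1.2349
Depth = 867.11 m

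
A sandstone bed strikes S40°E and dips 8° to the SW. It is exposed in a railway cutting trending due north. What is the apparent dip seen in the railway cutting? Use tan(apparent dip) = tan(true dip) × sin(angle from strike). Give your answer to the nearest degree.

The strike is S40°E and the section trends due north; the acute angle between them is β = 40°.
tan(apparent dip) = tan 8° · sin 40° = 0.0903
apparent dip = arctan 0.0903 = 5.16°

5°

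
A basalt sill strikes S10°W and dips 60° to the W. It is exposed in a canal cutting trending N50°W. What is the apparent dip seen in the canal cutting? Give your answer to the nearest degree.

The section lies 60° from the strike.
tan(apparent dip) = tan 60° · sin 60° = 1.5000
apparent dip = arctan 1.5000 = 56.31°

56°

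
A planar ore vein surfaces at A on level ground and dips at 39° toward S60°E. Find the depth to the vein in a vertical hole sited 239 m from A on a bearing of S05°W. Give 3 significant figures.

The hole lies 65° from the dip direction, so the down-dip offset is 239 × cos 65° = 101.01 m.
Depth = down-dip offset × tan(dip) = 101.01 × tan 39° = 101.01 × 0.8098
Depth = 81.79 m

81.8 m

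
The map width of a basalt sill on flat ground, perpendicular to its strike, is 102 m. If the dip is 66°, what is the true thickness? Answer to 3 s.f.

93.2 m

True thickness t = w · sin(dip) = 102 × sin 66°
t = 102 × 0.9135 = 93.182 m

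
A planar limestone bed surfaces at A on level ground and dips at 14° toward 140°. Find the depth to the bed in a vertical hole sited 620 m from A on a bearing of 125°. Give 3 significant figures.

The hole lies 15° from the dip direction, so the down-dip offset is 620 × cos 15° = 598.87 m.
Depth = down-dip offset × tan(dip) = 598.87 × tan 14° = 598.87 × 0.2493
Depth = 149.32 m

149 m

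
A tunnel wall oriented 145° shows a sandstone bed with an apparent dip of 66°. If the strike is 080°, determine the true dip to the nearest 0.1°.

The section is 65° from the strike.
tan δ = tan α / sin β = tan 66° / sin 65° = 2.2460 / 0.9063 = 2.4782
true dip = arctan 2.4782 = 68.03°

68.0°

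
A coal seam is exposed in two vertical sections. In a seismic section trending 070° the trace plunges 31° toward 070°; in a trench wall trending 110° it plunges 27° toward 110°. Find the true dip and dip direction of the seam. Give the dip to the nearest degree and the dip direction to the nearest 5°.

Each apparent-dip line lies in the plane. As unit vectors (x east, y north, z up), v₁ plunges 31°→070° and v₂ plunges 27°→110°.
n = v₁ × v₂ = (0.290, 0.066, 0.491) (taken with n_z > 0).
True dip = arccos(n_z / |n|) = arccos(0.8553) = 31.2°.
Dip direction = atan2(0.290, 0.066) = 77° (azimuth of n's horizontal projection).

true dip 31°, dip direction 075°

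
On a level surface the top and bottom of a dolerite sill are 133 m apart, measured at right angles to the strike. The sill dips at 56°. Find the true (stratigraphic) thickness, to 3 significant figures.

True thickness t = w · sin(dip) = 133 × sin 56°
t = 133 × 0.8290 = 110.262 m

110 m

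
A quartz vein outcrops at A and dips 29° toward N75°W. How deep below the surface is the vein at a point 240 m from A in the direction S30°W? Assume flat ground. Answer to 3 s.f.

34.4 m

The hole lies 75° from the dip direction, so the down-dip offset is 240 × cos 75° = 62.12 m.
Depth = down-dip offset × tan(dip) = 62.12 × tan 29° = 62.12 × 0.5543
Depth = 34.43 m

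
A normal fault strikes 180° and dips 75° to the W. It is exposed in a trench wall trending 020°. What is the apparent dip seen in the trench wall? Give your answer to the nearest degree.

52°

The section lies 20° from the strike.
tan α = tan 75° × sin 20° = 3.7321 × 0.3420 = 1.2764
α = arctan(1.2764) = 51.92°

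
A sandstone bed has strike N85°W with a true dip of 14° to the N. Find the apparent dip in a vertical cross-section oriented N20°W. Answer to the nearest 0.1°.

The section lies 65° from the strike.
tan(apparent dip) = tan 14° · sin 65° = 0.2260
apparent dip = arctan 0.2260 = 12.73°

12.7°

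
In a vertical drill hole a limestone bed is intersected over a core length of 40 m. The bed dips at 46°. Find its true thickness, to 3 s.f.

True thickness t = h · cos(dip) = 40 × cos 46°
t = 40 × 0.6947 = 27.786 m

27.8 m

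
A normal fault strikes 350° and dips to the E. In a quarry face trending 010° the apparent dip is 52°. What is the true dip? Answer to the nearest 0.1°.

75.0°

β = acute angle between strike 350° and section 010° = 20°.
tan(true dip) = tan 52° / sin 20° = 3.7423
true dip = arctan 3.7423 = 75.04°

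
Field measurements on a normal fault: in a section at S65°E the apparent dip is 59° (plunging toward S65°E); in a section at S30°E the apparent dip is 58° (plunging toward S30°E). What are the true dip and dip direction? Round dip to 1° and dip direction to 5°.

Each apparent-dip line lies in the plane. As unit vectors (x east, y north, z up), v₁ plunges 59°→S65°E and v₂ plunges 58°→S30°E.
n = v₁ × v₂ = (0.209, -0.169, 0.157) (taken with n_z > 0).
tan δ = √(n_x²+n_y²)/n_z = 0.268/0.157, so δ = 59.8°.
Dip direction = atan2(0.209, -0.169) = 129° (azimuth of n's horizontal projection).

true dip 60°, dip direction 130°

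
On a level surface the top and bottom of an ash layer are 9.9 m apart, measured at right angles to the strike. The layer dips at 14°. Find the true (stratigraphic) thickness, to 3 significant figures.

2.40 m

True thickness t = w · sin(dip) = 9.9 × sin 14°
t = 9.9 × 0.2419 = 2.395 m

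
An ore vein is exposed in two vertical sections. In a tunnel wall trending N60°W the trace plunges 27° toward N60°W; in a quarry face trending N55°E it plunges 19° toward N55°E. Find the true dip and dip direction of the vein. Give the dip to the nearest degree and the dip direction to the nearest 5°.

Represent each trace as a vector plunging at its apparent dip toward its trend (east-north-up frame): v₁ = (-0.772, 0.446, -0.454), v₂ = (0.775, 0.542, -0.326).
The plane normal is n = v₁ × v₂ ∝ (-0.101, 0.603, 0.764).
Dip δ = arctan(|n_h|/n_z) = arctan(0.611/0.764) = 38.7°.
The horizontal component of n points toward azimuth atan2(n_x, n_y) = 350°, the dip direction.

true dip 39°, dip direction 350°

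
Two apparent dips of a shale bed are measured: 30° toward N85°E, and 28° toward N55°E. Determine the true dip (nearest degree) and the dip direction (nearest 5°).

true dip 30°, dip direction 080°

The two traces are lines in the plane: v₁ = (sin 85°·cos 30°, cos 85°·cos 30°, −sin 30°), v₂ = (sin 55°·cos 28°, cos 55°·cos 28°, −sin 28°).
The plane normal is n = v₁ × v₂ ∝ (0.218, 0.043, 0.382).
tan δ = √(n_x²+n_y²)/n_z = 0.222/0.382, so δ = 30.1°.
The horizontal component of n points toward azimuth atan2(n_x, n_y) = 79°, the dip direction.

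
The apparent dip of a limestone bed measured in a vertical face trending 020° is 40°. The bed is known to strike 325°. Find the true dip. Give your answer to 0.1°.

45.7°

The section is 55° from the strike.
tan(true dip) = tan 40° / sin 55° = 1.0244
δ = arctan(1.0244) = 45.69°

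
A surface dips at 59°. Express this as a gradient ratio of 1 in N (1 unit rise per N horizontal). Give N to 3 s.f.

1 : N means tan θ = 1/N, so N = 1/tan 59° = 1/1.6643

1 in 0.601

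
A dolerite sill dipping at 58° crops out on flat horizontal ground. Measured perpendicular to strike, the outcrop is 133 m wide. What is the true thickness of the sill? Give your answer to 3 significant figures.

True thickness t = w · sin(dip) = 133 × sin 58°
t = 133 × 0.8480 = 112.790 m

113 m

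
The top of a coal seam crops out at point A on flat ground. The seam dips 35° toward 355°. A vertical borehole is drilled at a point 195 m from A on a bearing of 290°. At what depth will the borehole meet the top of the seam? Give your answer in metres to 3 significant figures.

The hole lies 65° from the dip direction, so the down-dip offset is 195 × cos 65° = 82.41 m.
Depth = down-dip offset × tan(dip) = 82.41 × tan 35° = 82.41 × 0.7002
Depth = 57.70 m

57.7 m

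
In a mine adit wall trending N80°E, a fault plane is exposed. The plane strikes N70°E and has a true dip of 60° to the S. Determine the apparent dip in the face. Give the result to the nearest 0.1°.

16.7°

Angle between strike (N70°E) and section (N80°E): β = 10°.
tan(apparent dip) = tan 60° · sin 10° = 0.3008
α = arctan(0.3008) = 16.74°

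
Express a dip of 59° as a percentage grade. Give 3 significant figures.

166%

grade % = 100 × tan 59° = 100 × 1.6643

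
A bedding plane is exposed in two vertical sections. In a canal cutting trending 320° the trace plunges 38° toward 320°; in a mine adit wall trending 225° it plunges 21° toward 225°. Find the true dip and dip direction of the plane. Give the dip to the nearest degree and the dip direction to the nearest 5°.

true dip 42°, dip direction 290°

Each apparent-dip line lies in the plane. As unit vectors (x east, y north, z up), v₁ plunges 38°→320° and v₂ plunges 21°→225°.
n = v₁ × v₂ = (-0.623, 0.225, 0.733) (taken with n_z > 0).
tan δ = √(n_x²+n_y²)/n_z = 0.662/0.733, so δ = 42.1°.
Dip direction = atan2(-0.623, 0.225) = 290° (azimuth of n's horizontal projection).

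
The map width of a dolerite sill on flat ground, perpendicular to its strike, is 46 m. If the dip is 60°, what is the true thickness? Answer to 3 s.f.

39.8 m

True thickness t = w · sin(dip) = 46 × sin 60°
t = 46 × 0.8660 = 39.837 m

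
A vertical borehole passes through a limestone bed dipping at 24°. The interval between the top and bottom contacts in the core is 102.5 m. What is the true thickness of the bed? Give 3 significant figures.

93.6 m

True thickness t = h · cos(dip) = 102.5 × cos 24°
t = 102.5 × 0.9135 = 93.638 m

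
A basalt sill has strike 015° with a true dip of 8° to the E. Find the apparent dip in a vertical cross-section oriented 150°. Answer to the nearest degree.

6°

The strike is 015° and the section trends 150°; the acute angle between them is β = 45°.
tan α = tan 8° × sin 45° = 0.1405 × 0.7071 = 0.0994
α = arctan(0.0994) = 5.68°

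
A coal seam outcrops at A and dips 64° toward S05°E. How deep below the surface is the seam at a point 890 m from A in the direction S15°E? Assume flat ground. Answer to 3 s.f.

1800 m

The hole lies 10° from the dip direction, so the down-dip offset is 890 × cos 10° = 876.48 m.
Depth = down-dip offset × tan(dip) = 876.48 × tan 64° = 876.48 × 2.0503
Depth = 1797.05 m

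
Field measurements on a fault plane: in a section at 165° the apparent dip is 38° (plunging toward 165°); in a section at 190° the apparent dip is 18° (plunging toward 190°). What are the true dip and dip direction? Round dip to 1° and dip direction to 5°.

true dip 50°, dip direction 115°

Each apparent-dip line lies in the plane. As unit vectors (x east, y north, z up), v₁ plunges 38°→165° and v₂ plunges 18°→190°.
n = v₁ × v₂ = (0.341, -0.165, 0.317) (taken with n_z > 0).
Dip δ = arctan(|n_h|/n_z) = arctan(0.379/0.317) = 50.1°.
The horizontal component of n points toward azimuth atan2(n_x, n_y) = 116°, the dip direction.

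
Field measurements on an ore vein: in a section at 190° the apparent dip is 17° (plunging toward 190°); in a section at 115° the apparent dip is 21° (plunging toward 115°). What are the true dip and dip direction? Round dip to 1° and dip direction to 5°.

Each apparent-dip line lies in the plane. As unit vectors (x east, y north, z up), v₁ plunges 17°→190° and v₂ plunges 21°→115°.
Cross product v₁ × v₂ gives the pole to the plane: n ∝ (0.222, -0.307, 0.862).
Dip δ = arctan(|n_h|/n_z) = arctan(0.379/0.862) = 23.7°.
The horizontal component of n points toward azimuth atan2(n_x, n_y) = 144°, the dip direction.

true dip 24°, dip direction 145°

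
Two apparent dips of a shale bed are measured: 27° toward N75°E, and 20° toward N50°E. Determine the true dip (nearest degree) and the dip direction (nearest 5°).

true dip 29°, dip direction 100°

Represent each trace as a vector plunging at its apparent dip toward its trend (east-north-up frame): v₁ = (0.861, 0.231, -0.454), v₂ = (0.720, 0.604, -0.342).
Cross product v₁ × v₂ gives the pole to the plane: n ∝ (0.195, -0.032, 0.354).
True dip = arccos(n_z / |n|) = arccos(0.8726) = 29.2°.
The horizontal component of n points toward azimuth atan2(n_x, n_y) = 99°, the dip direction.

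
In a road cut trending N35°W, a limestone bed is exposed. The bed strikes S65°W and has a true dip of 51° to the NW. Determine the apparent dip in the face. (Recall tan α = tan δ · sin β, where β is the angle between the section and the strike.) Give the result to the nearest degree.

51°

Angle between strike (S65°W) and section (N35°W): β = 80°.
tan(apparent dip) = tan 51° · sin 80° = 1.2161
apparent dip = arctan 1.2161 = 50.57°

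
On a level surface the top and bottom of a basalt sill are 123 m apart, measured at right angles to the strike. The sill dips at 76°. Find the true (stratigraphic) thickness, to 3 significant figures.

True thickness t = w · sin(dip) = 123 × sin 76°
t = 123 × 0.9703 = 119.346 m

119 m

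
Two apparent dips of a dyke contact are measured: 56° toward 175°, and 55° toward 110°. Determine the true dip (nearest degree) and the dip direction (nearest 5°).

true dip 60°, dip direction 145°

The two traces are lines in the plane: v₁ = (sin 175°·cos 56°, cos 175°·cos 56°, −sin 56°), v₂ = (sin 110°·cos 55°, cos 110°·cos 55°, −sin 55°).
n = v₁ × v₂ = (0.294, -0.407, 0.291) (taken with n_z > 0).
Dip δ = arctan(|n_h|/n_z) = arctan(0.502/0.291) = 59.9°.
Dip direction = atan2(0.294, -0.407) = 144° (azimuth of n's horizontal projection).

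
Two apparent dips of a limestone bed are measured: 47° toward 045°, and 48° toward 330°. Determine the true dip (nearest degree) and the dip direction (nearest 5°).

Represent each trace as a vector plunging at its apparent dip toward its trend (east-north-up frame): v₁ = (0.482, 0.482, -0.731), v₂ = (-0.335, 0.579, -0.743).
n = v₁ × v₂ = (0.065, 0.603, 0.441) (taken with n_z > 0).
True dip = arccos(n_z / |n|) = arccos(0.5878) = 54.0°.
Dip direction = azimuth of (n_x, n_y) = atan2(0.065, 0.603) = 6°.

true dip 54°, dip direction 005°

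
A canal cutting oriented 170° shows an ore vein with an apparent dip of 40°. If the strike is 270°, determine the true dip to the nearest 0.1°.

The section is 80° from the strike.
tan δ = tan α / sin β = tan 40° / sin 80° = 0.8391 / 0.9848 = 0.8520
δ = arctan(0.8520) = 40.43°

40.4°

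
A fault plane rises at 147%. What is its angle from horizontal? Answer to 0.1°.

55.8°

tan θ = 147/100 = 1.4700
θ = arctan(1.4700) = 55.77°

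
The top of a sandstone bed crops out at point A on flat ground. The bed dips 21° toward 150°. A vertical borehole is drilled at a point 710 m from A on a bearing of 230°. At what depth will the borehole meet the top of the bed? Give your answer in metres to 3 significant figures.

The hole lies 80° from the dip direction, so the down-dip offset is 710 × cos 80° = 123.29 m.
Depth = down-dip offset × tan(dip) = 123.29 × tan 21° = 123.29 × 0.3839
Depth = 47.33 m

47.3 m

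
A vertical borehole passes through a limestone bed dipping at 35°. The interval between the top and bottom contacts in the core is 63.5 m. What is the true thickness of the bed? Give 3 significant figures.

True thickness t = h · cos(dip) = 63.5 × cos 35°
t = 63.5 × 0.8192 = 52.016 m

52.0 m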